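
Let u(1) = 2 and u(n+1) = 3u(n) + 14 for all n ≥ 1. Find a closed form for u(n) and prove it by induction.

Claim: u(n) = 3^{n+1} − 7.

Base case: u(1) = 2, and 3^{1+1} − 7 = 9 − 7 = 2.
Assume u(j) = 3^{j+1} − 7 for some j ≥ 1.
Then u(j+1) = 3u(j) + 14 = 3·(3^{j+1} − 7) + 14 = 3^{j+2} − 21 + 14 = 3^{j+2} − 7.
So the formula holds for j+1, and by induction u(n) = 3^{n+1} − 7 for all n ≥ 1.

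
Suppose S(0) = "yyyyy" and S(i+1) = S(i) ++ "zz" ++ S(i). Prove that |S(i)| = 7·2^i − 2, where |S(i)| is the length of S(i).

Base case: |S(0)| = 5, and 7·2^0 − 2 = 5.
Assume |S(k)| = 7·2^k − 2.
Then |S(k+1)| = |S(k)| + 2 + |S(k)| = 2|S(k)| + 2 = 2(7·2^k − 2) + 2 = 7·2^{k+1} − 4 + 2 = 7·2^{k+1} − 2.
Hence |S(i)| = 7·2^i − 2 for every i ≥ 0, by induction.

|S(i)| = 7·2^i − 2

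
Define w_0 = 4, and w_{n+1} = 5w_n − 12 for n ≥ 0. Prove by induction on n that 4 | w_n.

Base case: w_0 = 4 = 4·1, so 4 | w_0.
Assume 4 | w_r, so w_r = 4t for some integer t.
Then w_{r+1} = 5w_r − 12 = 5·(4t) − 12 = 4(5t − 3), so 4 | w_{r+1}.
So the property holds for r+1, and by induction 4 | w_n for all n ≥ 0.

4 | w_n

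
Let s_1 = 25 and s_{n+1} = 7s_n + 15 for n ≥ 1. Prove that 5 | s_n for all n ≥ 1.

Base case: s_1 = 25 = 5·5, so 5 | s_1.
Assume 5 | s_m, so s_m = 5t for some integer t.
Then s_{m+1} = 7s_m + 15 = 7·(5t) + 15 = 5(7t + 3), so 5 | s_{m+1}.
This completes the inductive step, so 5 | s_n for all n ≥ 1.

5 | s_n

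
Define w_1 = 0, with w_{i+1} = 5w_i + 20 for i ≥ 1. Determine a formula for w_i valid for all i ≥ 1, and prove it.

Claim: w_i = 5^i − 5.

Base case: w_1 = 0, and 5^1 − 5 = 5 − 5 = 0.
Assume w_j = 5^j − 5 for some j ≥ 1.
Then w_{j+1} = 5w_j + 20 = 5·(5^j − 5) + 20 = 5^{j+1} − 25 + 20 = 5^{j+1} − 5.
Hence w_i = 5^i − 5 for every i ≥ 1, by induction.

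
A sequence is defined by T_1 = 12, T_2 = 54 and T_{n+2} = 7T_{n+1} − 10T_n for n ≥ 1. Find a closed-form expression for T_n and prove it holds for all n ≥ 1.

Claim: T_n = 2^n + 2·5^n.

Base cases: T_1 = 12 and 2^1 + 2·5^1 = 12; T_2 = 54 and 2^2 + 2·5^2 = 54.
Assume T_j = 2^j + 2·5^j for all 1 ≤ j ≤ k, where k ≥ 2.
Then T_{k+1} = 7T_k − 10T_{k−1} = 7·(2^k + 2·5^k) − 10·(2^{k−1} + 2·5^{k−1}) = (7·2 − 10)2^{k−1} + 2·(7·5 − 10)5^{k−1} = 4·2^{k−1} + 50·5^{k−1} = 2^{k+1} + 2·5^{k+1}.
So the formula holds for k+1, and by strong induction T_n = 2^n + 2·5^n for all n ≥ 1.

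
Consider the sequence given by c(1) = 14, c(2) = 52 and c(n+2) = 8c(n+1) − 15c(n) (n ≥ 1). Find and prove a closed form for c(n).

Claim: c(n) = 3·3^n + 5^n.

Base cases: c(1) = 14 and 3·3^1 + 5^1 = 14; c(2) = 52 and 3·3^2 + 5^2 = 52.
Assume c(i) = 3·3^i + 5^i for all 1 ≤ i ≤ j, where j ≥ 2.
Then c(j+1) = 8c(j) − 15c(j−1) = 8·(3·3^j + 5^j) − 15·(3·3^{j−1} + 5^{j−1}) = 3·(8·3 − 15)3^{j−1} + (8·5 − 15)5^{j−1} = 27·3^{j−1} + 25·5^{j−1} = 3·3^{j+1} + 5^{j+1}.
This completes the inductive step, so c(n) = 3·3^n + 5^n for all n ≥ 1.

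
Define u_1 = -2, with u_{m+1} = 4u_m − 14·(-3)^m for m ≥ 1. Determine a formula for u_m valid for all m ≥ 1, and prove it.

Claim: u_m = 4^m + 2·(-3)^m.

Base case: u_1 = -2, and 4^1 + 2·(-3)^1 = 4 − 6 = -2.
Assume u_k = 4^k + 2·(-3)^k for some k ≥ 1.
Then u_{k+1} = 4u_k − 14·(-3)^k = 4·(4^k + 2·(-3)^k) − 14·(-3)^k = 4^{k+1} + 8·(-3)^k − 14·(-3)^k = 4^{k+1} − 6·(-3)^k = 4^{k+1} + 2·(-3)^{k+1}.
By induction, u_m = 4^m + 2·(-3)^m for all m ≥ 1.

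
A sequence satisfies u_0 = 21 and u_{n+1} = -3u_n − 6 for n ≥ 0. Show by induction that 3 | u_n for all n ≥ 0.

Base case: u_0 = 21 = 3·7, so 3 | u_0.
Assume 3 | u_j, so u_j = 3t for some integer t.
Then u_{j+1} = -3u_j − 6 = -3·(3t) − 6 = 3(-3t − 2), so 3 | u_{j+1}.
So the property holds for j+1, and by induction 3 | u_n for all n ≥ 0.

3 | u_n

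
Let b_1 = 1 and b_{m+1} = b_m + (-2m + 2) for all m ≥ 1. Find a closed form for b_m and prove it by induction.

Claim: b_m = -m^2 + 3m − 1.

Base case: b_1 = 1, and -1^2 + 3·1 − 1 = 1.
Assume b_r = -r^2 + 3r − 1.
Then b_{r+1} = b_r + (-2r + 2) = (-r^2 + 3r − 1) + (-2r + 2) = -r^2 + r + 1,
and -(r+1)^2 + 3·(r+1) − 1 = -r^2 + r + 1.
This completes the inductive step, so b_m = -m^2 + 3m − 1 for all m ≥ 1.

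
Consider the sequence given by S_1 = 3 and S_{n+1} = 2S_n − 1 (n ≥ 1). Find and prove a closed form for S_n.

Claim: S_n = 2^n + 1.

Base case: S_1 = 3, and 2^1 + 1 = 2 + 1 = 3.
Assume S_j = 2^j + 1 for some j ≥ 1.
Then S_{j+1} = 2S_j − 1 = 2·(2^j + 1) − 1 = 2^{j+1} + 2 − 1 = 2^{j+1} + 1.
Hence S_n = 2^n + 1 for every n ≥ 1, by induction.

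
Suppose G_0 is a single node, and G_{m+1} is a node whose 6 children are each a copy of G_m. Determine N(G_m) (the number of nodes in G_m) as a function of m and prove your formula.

Claim: N(G_m) = (6^{m+1} − 1)/5.

Base case: N(G_0) = 1, and (6^{0+1} − 1)/5 = 1.
Assume N(G_k) = (6^{k+1} − 1)/5.
Then N(G_{k+1}) = 1 + 6N(G_k) = 1 + 6·(6^{k+1} − 1)/5 = 1 + (6^{k+2} − 6)/5 = (5 + 6^{k+2} − 6)/5 = (6^{k+2} − 1)/5.
Hence N(G_m) = (6^{m+1} − 1)/5 for every m ≥ 0, by induction.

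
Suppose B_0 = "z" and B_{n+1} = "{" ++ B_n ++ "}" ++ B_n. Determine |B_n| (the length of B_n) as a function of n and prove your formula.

Claim: |B_n| = 3·2^n − 2.

Base case: |B_0| = 1, and 3·2^0 − 2 = 1.
Assume |B_k| = 3·2^k − 2.
Then |B_{k+1}| = 1 + |B_k| + 1 + |B_k| = 2|B_k| + 2 = 2(3·2^k − 2) + 2 = 3·2^{k+1} − 4 + 2 = 3·2^{k+1} − 2.
So the formula holds for k+1, and by induction |B_n| = 3·2^n − 2 for all n ≥ 0.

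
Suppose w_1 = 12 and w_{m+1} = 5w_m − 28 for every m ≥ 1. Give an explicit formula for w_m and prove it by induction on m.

Claim: w_m = 5^m + 7.

Base case: w_1 = 12, and 5^1 + 7 = 5 + 7 = 12.
Assume w_r = 5^r + 7 for some r ≥ 1.
Then w_{r+1} = 5w_r − 28 = 5·(5^r + 7) − 28 = 5^{r+1} + 35 − 28 = 5^{r+1} + 7.
By induction, w_m = 5^m + 7 for all m ≥ 1.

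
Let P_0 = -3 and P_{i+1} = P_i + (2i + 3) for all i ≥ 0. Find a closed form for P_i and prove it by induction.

Claim: P_i = i^2 + 2i − 3.

Base case: P_0 = -3, and 0^2 + 2·0 − 3 = -3.
Assume P_j = j^2 + 2j − 3.
Then P_{j+1} = P_j + (2j + 3) = (j^2 + 2j − 3) + (2j + 3) = j^2 + 4j,
and (j+1)^2 + 2·(j+1) − 3 = j^2 + 4j.
By induction, P_i = i^2 + 2i − 3 for all i ≥ 0.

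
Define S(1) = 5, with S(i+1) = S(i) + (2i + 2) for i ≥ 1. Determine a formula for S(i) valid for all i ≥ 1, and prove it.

Claim: S(i) = i^2 + i + 3.

Base case: S(1) = 5, and 1^2 + 1 + 3 = 5.
Assume S(r) = r^2 + r + 3.
Then S(r+1) = S(r) + (2r + 2) = (r^2 + r + 3) + (2r + 2) = r^2 + 3r + 5,
and (r+1)^2 + (r+1) + 3 = r^2 + 3r + 5.
This completes the inductive step, so S(i) = i^2 + i + 3 for all i ≥ 1.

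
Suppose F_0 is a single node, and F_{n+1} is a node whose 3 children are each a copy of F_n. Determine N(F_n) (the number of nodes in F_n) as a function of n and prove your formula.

Claim: N(F_n) = (3^{n+1} − 1)/2.

Base case: N(F_0) = 1, and (3^{0+1} − 1)/2 = 1.
Assume N(F_m) = (3^{m+1} − 1)/2.
Then N(F_{m+1}) = 1 + 3N(F_m) = 1 + 3·(3^{m+1} − 1)/2 = 1 + (3^{m+2} − 3)/2 = (2 + 3^{m+2} − 3)/2 = (3^{m+2} − 1)/2.
This completes the inductive step, so N(F_n) = (3^{n+1} − 1)/2 for all n ≥ 0.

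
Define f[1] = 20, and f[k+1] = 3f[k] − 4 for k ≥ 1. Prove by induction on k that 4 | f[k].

Base case: f[1] = 20 = 4·5, so 4 | f[1].
Assume 4 | f[r], so f[r] = 4t for some integer t.
Then f[r+1] = 3f[r] − 4 = 3·(4t) − 4 = 4(3t − 1), so 4 | f[r+1].
This completes the inductive step, so 4 | f[k] for all k ≥ 1.

4 | f[k]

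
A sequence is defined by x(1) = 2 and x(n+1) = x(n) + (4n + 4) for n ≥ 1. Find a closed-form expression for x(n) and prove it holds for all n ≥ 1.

Claim: x(n) = 2n^2 + 2n − 2.

Base case: x(1) = 2, and 2·1^2 + 2·1 − 2 = 2.
Assume x(j) = 2j^2 + 2j − 2.
Then x(j+1) = x(j) + (4j + 4) = (2j^2 + 2j − 2) + (4j + 4) = 2j^2 + 6j + 2,
and 2·(j+1)^2 + 2·(j+1) − 2 = 2j^2 + 6j + 2.
Hence x(n) = 2n^2 + 2n − 2 for every n ≥ 1, by induction.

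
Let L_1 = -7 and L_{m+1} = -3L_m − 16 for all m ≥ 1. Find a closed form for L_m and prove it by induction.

Claim: L_m = (-3)^m − 4.

Base case: L_1 = -7, and (-3)^1 − 4 = -3 − 4 = -7.
Assume L_k = (-3)^k − 4 for some k ≥ 1.
Then L_{k+1} = -3L_k − 16 = -3·((-3)^k − 4) − 16 = -3·(-3)^k + 12 − 16 = (-3)^{k+1} − 4.
By induction, L_m = (-3)^m − 4 for all m ≥ 1.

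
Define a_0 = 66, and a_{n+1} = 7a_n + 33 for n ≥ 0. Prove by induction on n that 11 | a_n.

Base case: a_0 = 66 = 11·6, so 11 | a_0.
Assume 11 | a_j, so a_j = 11t for some integer t.
Then a_{j+1} = 7a_j + 33 = 7·(11t) + 33 = 11(7t + 3), so 11 | a_{j+1}.
So the property holds for j+1, and by induction 11 | a_n for all n ≥ 0.

11 | a_n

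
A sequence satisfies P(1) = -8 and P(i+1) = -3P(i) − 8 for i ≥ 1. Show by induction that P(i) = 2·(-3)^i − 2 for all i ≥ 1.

Base case: P(1) = -8, and 2·(-3)^1 − 2 = -6 − 2 = -8.
Assume P(r) = 2·(-3)^r − 2 for some r ≥ 1.
Then P(r+1) = -3P(r) − 8 = -3·(2·(-3)^r − 2) − 8 = -6·(-3)^r + 6 − 8 = 2·(-3)^{r+1} − 2.
So the formula holds for r+1, and by induction P(i) = 2·(-3)^i − 2 for all i ≥ 1.

P(i) = 2·(-3)^i − 2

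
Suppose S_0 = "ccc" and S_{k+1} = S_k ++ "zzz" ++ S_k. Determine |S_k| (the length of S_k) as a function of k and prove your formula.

Claim: |S_k| = 6·2^k − 3.

Base case: |S_0| = 3, and 6·2^0 − 3 = 3.
Assume |S_j| = 6·2^j − 3.
Then |S_{j+1}| = |S_j| + 3 + |S_j| = 2|S_j| + 3 = 2(6·2^j − 3) + 3 = 6·2^{j+1} − 6 + 3 = 6·2^{j+1} − 3.
Hence |S_k| = 6·2^k − 3 for every k ≥ 0, by induction.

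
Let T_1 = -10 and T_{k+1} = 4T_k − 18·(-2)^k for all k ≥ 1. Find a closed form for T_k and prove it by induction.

Claim: T_k = -4^k + 3·(-2)^k.

Base case: T_1 = -10, and -4^1 + 3·(-2)^1 = -4 − 6 = -10.
Assume T_j = -4^j + 3·(-2)^j for some j ≥ 1.
Then T_{j+1} = 4T_j − 18·(-2)^j = 4·(-4^j + 3·(-2)^j) − 18·(-2)^j = -4^{j+1} + 12·(-2)^j − 18·(-2)^j = -4^{j+1} − 6·(-2)^j = -4^{j+1} + 3·(-2)^{j+1}.
By induction, T_k = -4^k + 3·(-2)^k for all k ≥ 1.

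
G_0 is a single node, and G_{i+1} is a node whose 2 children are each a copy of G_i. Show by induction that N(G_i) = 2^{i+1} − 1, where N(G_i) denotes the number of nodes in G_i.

Base case: N(G_0) = 1, and 2^{0+1} − 1 = 1.
Assume N(G_m) = 2^{m+1} − 1.
Then N(G_{m+1}) = 1 + 2N(G_m) = 1 + 2(2^{m+1} − 1) = 2^{m+2} − 2 + 1 = 2^{m+2} − 1.
This completes the inductive step, so N(G_i) = 2^{i+1} − 1 for all i ≥ 0.

N(G_i) = 2^{i+1} − 1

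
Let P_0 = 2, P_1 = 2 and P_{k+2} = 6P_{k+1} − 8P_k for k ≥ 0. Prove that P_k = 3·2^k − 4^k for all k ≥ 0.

Base cases: P_0 = 2 and 3·2^0 − 4^0 = 2; P_1 = 2 and 3·2^1 − 4^1 = 2.
Assume P_j = 3·2^j − 4^j for all 0 ≤ j ≤ r, where r ≥ 1.
Then P_{r+1} = 6P_r − 8P_{r−1} = 6·(3·2^r − 4^r) − 8·(3·2^{r−1} − 4^{r−1}) = 3·(6·2 − 8)2^{r−1} − (6·4 − 8)4^{r−1} = 12·2^{r−1} − 16·4^{r−1} = 3·2^{r+1} − 4^{r+1}.
So the formula holds for r+1, and by strong induction P_k = 3·2^k − 4^k for all k ≥ 0.

P_k = 3·2^k − 4^k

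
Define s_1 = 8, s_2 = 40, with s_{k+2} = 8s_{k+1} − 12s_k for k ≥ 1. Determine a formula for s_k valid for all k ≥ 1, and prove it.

Claim: s_k = 2^k + 6^k.

Base cases: s_1 = 8 and 2^1 + 6^1 = 8; s_2 = 40 and 2^2 + 6^2 = 40.
Assume s_j = 2^j + 6^j for all 1 ≤ j ≤ r, where r ≥ 2.
Then s_{r+1} = 8s_r − 12s_{r−1} = 8·(2^r + 6^r) − 12·(2^{r−1} + 6^{r−1}) = (8·2 − 12)2^{r−1} + (8·6 − 12)6^{r−1} = 4·2^{r−1} + 36·6^{r−1} = 2^{r+1} + 6^{r+1}.
So the formula holds for r+1, and by strong induction s_k = 2^k + 6^k for all k ≥ 1.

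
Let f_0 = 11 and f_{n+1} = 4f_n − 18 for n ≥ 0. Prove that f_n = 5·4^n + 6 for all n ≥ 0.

Base case: f_0 = 11, and 5·4^0 + 6 = 5 + 6 = 11.
Assume f_r = 5·4^r + 6 for some r ≥ 0.
Then f_{r+1} = 4f_r − 18 = 4·(5·4^r + 6) − 18 = 20·4^r + 24 − 18 = 5·4^{r+1} + 6.
By induction, f_n = 5·4^n + 6 for all n ≥ 0.

f_n = 5·4^n + 6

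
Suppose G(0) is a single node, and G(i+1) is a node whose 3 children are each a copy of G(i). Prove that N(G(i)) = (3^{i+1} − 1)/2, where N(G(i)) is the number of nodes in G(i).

Base case: N(G(0)) = 1, and (3^{0+1} − 1)/2 = 1.
Assume N(G(m)) = (3^{m+1} − 1)/2.
Then N(G(m+1)) = 1 + 3N(G(m)) = 1 + 3·(3^{m+1} − 1)/2 = 1 + (3^{m+2} − 3)/2 = (2 + 3^{m+2} − 3)/2 = (3^{m+2} − 1)/2.
Hence N(G(i)) = (3^{i+1} − 1)/2 for every i ≥ 0, by induction.

N(G(i)) = (3^{i+1} − 1)/2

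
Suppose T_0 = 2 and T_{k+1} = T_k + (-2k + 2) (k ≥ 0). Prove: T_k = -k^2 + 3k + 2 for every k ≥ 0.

Base case: T_0 = 2, and -0^2 + 3·0 + 2 = 2.
Assume T_r = -r^2 + 3r + 2.
Then T_{r+1} = T_r + (-2r + 2) = (-r^2 + 3r + 2) + (-2r + 2) = -r^2 + r + 4,
and -(r+1)^2 + 3·(r+1) + 2 = -r^2 + r + 4.
By induction, T_k = -k^2 + 3k + 2 for all k ≥ 0.

T_k = -k^2 + 3k + 2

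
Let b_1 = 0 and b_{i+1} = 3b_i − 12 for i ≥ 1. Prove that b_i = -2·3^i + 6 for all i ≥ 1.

Base case: b_1 = 0, and -2·3^1 + 6 = -6 + 6 = 0.
Assume b_k = -2·3^k + 6 for some k ≥ 1.
Then b_{k+1} = 3b_k − 12 = 3·(-2·3^k + 6) − 12 = -6·3^k + 18 − 12 = -2·3^{k+1} + 6.
This completes the inductive step, so b_i = -2·3^i + 6 for all i ≥ 1.

b_i = -2·3^i + 6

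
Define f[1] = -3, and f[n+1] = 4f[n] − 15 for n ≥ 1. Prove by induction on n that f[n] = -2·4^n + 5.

Base case: f[1] = -3, and -2·4^1 + 5 = -8 + 5 = -3.
Assume f[j] = -2·4^j + 5 for some j ≥ 1.
Then f[j+1] = 4f[j] − 15 = 4·(-2·4^j + 5) − 15 = -8·4^j + 20 − 15 = -2·4^{j+1} + 5.
So the formula holds for j+1, and by induction f[n] = -2·4^n + 5 for all n ≥ 1.

f[n] = -2·4^n + 5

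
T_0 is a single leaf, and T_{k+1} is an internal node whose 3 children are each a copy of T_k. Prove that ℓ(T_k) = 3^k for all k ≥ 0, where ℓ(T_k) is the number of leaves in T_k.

Base case: ℓ(T_0) = 1, and 3^0 = 1.
Assume ℓ(T_m) = 3^m.
Then ℓ(T_{m+1}) = 3·ℓ(T_m) = 3·3^m = 3^{m+1}.
This completes the inductive step, so ℓ(T_k) = 3^k for all k ≥ 0.

ℓ(T_k) = 3^k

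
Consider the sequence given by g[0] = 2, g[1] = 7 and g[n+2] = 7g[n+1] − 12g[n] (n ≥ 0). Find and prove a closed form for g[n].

Claim: g[n] = 4^n + 3^n.

Base cases: g[0] = 2 and 4^0 + 3^0 = 2; g[1] = 7 and 4^1 + 3^1 = 7.
Assume g[j] = 4^j + 3^j for all 0 ≤ j ≤ r, where r ≥ 1.
Then g[r+1] = 7g[r] − 12g[r−1] = 7·(4^r + 3^r) − 12·(4^{r−1} + 3^{r−1}) = (7·4 − 12)4^{r−1} + (7·3 − 12)3^{r−1} = 16·4^{r−1} + 9·3^{r−1} = 4^{r+1} + 3^{r+1}.
This completes the inductive step, so g[n] = 4^n + 3^n for all n ≥ 0.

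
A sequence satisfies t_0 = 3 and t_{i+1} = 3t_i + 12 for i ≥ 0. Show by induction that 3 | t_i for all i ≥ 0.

Base case: t_0 = 3 = 3·1, so 3 | t_0.
Assume 3 | t_r, so t_r = 3s for some integer s.
Then t_{r+1} = 3t_r + 12 = 3·(3s) + 12 = 3(3s + 4), so 3 | t_{r+1}.
This completes the inductive step, so 3 | t_i for all i ≥ 0.

3 | t_i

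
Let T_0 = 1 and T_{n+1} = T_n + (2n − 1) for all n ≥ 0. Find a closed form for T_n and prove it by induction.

Claim: T_n = n^2 − 2n + 1.

Base case: T_0 = 1, and 0^2 − 2·0 + 1 = 1.
Assume T_r = r^2 − 2r + 1.
Then T_{r+1} = T_r + (2r − 1) = (r^2 − 2r + 1) + (2r − 1) = r^2,
and (r+1)^2 − 2·(r+1) + 1 = r^2.
Hence T_n = n^2 − 2n + 1 for every n ≥ 0, by induction.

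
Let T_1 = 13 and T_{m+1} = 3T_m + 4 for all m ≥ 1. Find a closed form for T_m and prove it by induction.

Claim: T_m = 5·3^m − 2.

Base case: T_1 = 13, and 5·3^1 − 2 = 15 − 2 = 13.
Assume T_k = 5·3^k − 2 for some k ≥ 1.
Then T_{k+1} = 3T_k + 4 = 3·(5·3^k − 2) + 4 = 15·3^k − 6 + 4 = 5·3^{k+1} − 2.
By induction, T_m = 5·3^m − 2 for all m ≥ 1.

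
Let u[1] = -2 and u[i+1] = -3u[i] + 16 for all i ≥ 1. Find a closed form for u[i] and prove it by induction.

Claim: u[i] = 2·(-3)^i + 4.

Base case: u[1] = -2, and 2·(-3)^1 + 4 = -6 + 4 = -2.
Assume u[m] = 2·(-3)^m + 4 for some m ≥ 1.
Then u[m+1] = -3u[m] + 16 = -3·(2·(-3)^m + 4) + 16 = -6·(-3)^m − 12 + 16 = 2·(-3)^{m+1} + 4.
So the formula holds for m+1, and by induction u[i] = 2·(-3)^i + 4 for all i ≥ 1.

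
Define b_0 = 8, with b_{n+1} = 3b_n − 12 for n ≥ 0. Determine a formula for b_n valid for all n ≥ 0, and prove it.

Claim: b_n = 2·3^n + 6.

Base case: b_0 = 8, and 2·3^0 + 6 = 2 + 6 = 8.
Assume b_j = 2·3^j + 6 for some j ≥ 0.
Then b_{j+1} = 3b_j − 12 = 3·(2·3^j + 6) − 12 = 6·3^j + 18 − 12 = 2·3^{j+1} + 6.
Hence b_n = 2·3^n + 6 for every n ≥ 0, by induction.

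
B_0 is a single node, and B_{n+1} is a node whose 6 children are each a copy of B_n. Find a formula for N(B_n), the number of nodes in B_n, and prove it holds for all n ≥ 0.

Claim: N(B_n) = (6^{n+1} − 1)/5.

Base case: N(B_0) = 1, and (6^{0+1} − 1)/5 = 1.
Assume N(B_r) = (6^{r+1} − 1)/5.
Then N(B_{r+1}) = 1 + 6N(B_r) = 1 + 6·(6^{r+1} − 1)/5 = 1 + (6^{r+2} − 6)/5 = (5 + 6^{r+2} − 6)/5 = (6^{r+2} − 1)/5.
By induction, N(B_n) = (6^{n+1} − 1)/5 for all n ≥ 0.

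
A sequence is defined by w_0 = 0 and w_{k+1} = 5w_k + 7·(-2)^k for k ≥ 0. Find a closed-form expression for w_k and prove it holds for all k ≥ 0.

Claim: w_k = 5^k − (-2)^k.

Base case: w_0 = 0, and 5^0 − (-2)^0 = 1 − 1 = 0.
Assume w_m = 5^m − (-2)^m for some m ≥ 0.
Then w_{m+1} = 5w_m + 7·(-2)^m = 5·(5^m − (-2)^m) + 7·(-2)^m = 5^{m+1} − 5·(-2)^m + 7·(-2)^m = 5^{m+1} + 2·(-2)^m = 5^{m+1} − (-2)^{m+1}.
Hence w_k = 5^k − (-2)^k for every k ≥ 0, by induction.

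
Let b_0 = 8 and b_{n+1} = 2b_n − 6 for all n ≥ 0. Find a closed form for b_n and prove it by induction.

Claim: b_n = 2^{n+1} + 6.

Base case: b_0 = 8, and 2^{0+1} + 6 = 2 + 6 = 8.
Assume b_k = 2^{k+1} + 6 for some k ≥ 0.
Then b_{k+1} = 2b_k − 6 = 2·(2^{k+1} + 6) − 6 = 2^{k+2} + 12 − 6 = 2^{k+2} + 6.
This completes the inductive step, so b_n = 2^{n+1} + 6 for all n ≥ 0.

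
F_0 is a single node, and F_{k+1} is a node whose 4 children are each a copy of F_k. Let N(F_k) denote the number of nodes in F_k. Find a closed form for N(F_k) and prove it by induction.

Claim: N(F_k) = (4^{k+1} − 1)/3.

Base case: N(F_0) = 1, and (4^{0+1} − 1)/3 = 1.
Assume N(F_r) = (4^{r+1} − 1)/3.
Then N(F_{r+1}) = 1 + 4N(F_r) = 1 + 4·(4^{r+1} − 1)/3 = 1 + (4^{r+2} − 4)/3 = (3 + 4^{r+2} − 4)/3 = (4^{r+2} − 1)/3.
By induction, N(F_k) = (4^{k+1} − 1)/3 for all k ≥ 0.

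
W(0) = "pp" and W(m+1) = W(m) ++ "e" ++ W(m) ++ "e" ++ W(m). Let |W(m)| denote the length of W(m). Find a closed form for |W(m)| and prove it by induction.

Claim: |W(m)| = 3^{m+1} − 1.

Base case: |W(0)| = 2, and 3^{0+1} − 1 = 2.
Assume |W(k)| = 3^{k+1} − 1.
Then |W(k+1)| = 3|W(k)| + 2 = 3(3^{k+1} − 1) + 2 = 3^{k+2} − 3 + 2 = 3^{k+2} − 1.
By induction, |W(m)| = 3^{m+1} − 1 for all m ≥ 0.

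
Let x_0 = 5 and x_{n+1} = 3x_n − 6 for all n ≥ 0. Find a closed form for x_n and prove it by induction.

Claim: x_n = 2·3^n + 3.

Base case: x_0 = 5, and 2·3^0 + 3 = 2 + 3 = 5.
Assume x_j = 2·3^j + 3 for some j ≥ 0.
Then x_{j+1} = 3x_j − 6 = 3·(2·3^j + 3) − 6 = 6·3^j + 9 − 6 = 2·3^{j+1} + 3.
So the formula holds for j+1, and by induction x_n = 2·3^n + 3 for all n ≥ 0.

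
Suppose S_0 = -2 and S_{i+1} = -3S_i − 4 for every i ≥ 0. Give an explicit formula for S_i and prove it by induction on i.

Claim: S_i = -(-3)^i − 1.

Base case: S_0 = -2, and -(-3)^0 − 1 = -1 − 1 = -2.
Assume S_k = -(-3)^k − 1 for some k ≥ 0.
Then S_{k+1} = -3S_k − 4 = -3·(-(-3)^k − 1) − 4 = 3·(-3)^k + 3 − 4 = -(-3)^{k+1} − 1.
This completes the inductive step, so S_i = -(-3)^i − 1 for all i ≥ 0.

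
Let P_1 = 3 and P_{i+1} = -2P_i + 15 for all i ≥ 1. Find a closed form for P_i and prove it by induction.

Claim: P_i = (-2)^i + 5.

Base case: P_1 = 3, and (-2)^1 + 5 = -2 + 5 = 3.
Assume P_k = (-2)^k + 5 for some k ≥ 1.
Then P_{k+1} = -2P_k + 15 = -2·((-2)^k + 5) + 15 = -2·(-2)^k − 10 + 15 = (-2)^{k+1} + 5.
So the formula holds for k+1, and by induction P_i = (-2)^i + 5 for all i ≥ 1.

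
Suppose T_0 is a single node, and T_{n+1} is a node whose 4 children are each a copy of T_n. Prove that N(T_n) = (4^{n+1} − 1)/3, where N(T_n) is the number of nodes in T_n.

Base case: N(T_0) = 1, and (4^{0+1} − 1)/3 = 1.
Assume N(T_k) = (4^{k+1} − 1)/3.
Then N(T_{k+1}) = 1 + 4N(T_k) = 1 + 4·(4^{k+1} − 1)/3 = 1 + (4^{k+2} − 4)/3 = (3 + 4^{k+2} − 4)/3 = (4^{k+2} − 1)/3.
So the formula holds for k+1, and by induction N(T_n) = (4^{n+1} − 1)/3 for all n ≥ 0.

N(T_n) = (4^{n+1} − 1)/3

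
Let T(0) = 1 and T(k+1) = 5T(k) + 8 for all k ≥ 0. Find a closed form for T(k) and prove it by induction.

Claim: T(k) = 3·5^k − 2.

Base case: T(0) = 1, and 3·5^0 − 2 = 3 − 2 = 1.
Assume T(j) = 3·5^j − 2 for some j ≥ 0.
Then T(j+1) = 5T(j) + 8 = 5·(3·5^j − 2) + 8 = 15·5^j − 10 + 8 = 3·5^{j+1} − 2.
So the formula holds for j+1, and by induction T(k) = 3·5^k − 2 for all k ≥ 0.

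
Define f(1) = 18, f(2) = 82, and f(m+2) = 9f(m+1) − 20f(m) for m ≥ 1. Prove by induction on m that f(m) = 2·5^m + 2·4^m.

Base cases: f(1) = 18 and 2·5^1 + 2·4^1 = 18; f(2) = 82 and 2·5^2 + 2·4^2 = 82.
Assume f(j) = 2·5^j + 2·4^j for all 1 ≤ j ≤ k, where k ≥ 2.
Then f(k+1) = 9f(k) − 20f(k−1) = 9·(2·5^k + 2·4^k) − 20·(2·5^{k−1} + 2·4^{k−1}) = 2·(9·5 − 20)5^{k−1} + 2·(9·4 − 20)4^{k−1} = 50·5^{k−1} + 32·4^{k−1} = 2·5^{k+1} + 2·4^{k+1}.
By strong induction, f(m) = 2·5^m + 2·4^m for all m ≥ 1.

f(m) = 2·5^m + 2·4^m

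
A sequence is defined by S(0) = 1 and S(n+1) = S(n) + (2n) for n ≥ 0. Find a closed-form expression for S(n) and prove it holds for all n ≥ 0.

Claim: S(n) = n^2 − n + 1.

Base case: S(0) = 1, and 0^2 − 0 + 1 = 1.
Assume S(j) = j^2 − j + 1.
Then S(j+1) = S(j) + (2j) = (j^2 − j + 1) + (2j) = j^2 + j + 1,
and (j+1)^2 − (j+1) + 1 = j^2 + j + 1.
Hence S(n) = n^2 − n + 1 for every n ≥ 0, by induction.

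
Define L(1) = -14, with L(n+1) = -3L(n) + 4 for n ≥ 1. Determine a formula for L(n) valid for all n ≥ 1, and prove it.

Claim: L(n) = 5·(-3)^n + 1.

Base case: L(1) = -14, and 5·(-3)^1 + 1 = -15 + 1 = -14.
Assume L(r) = 5·(-3)^r + 1 for some r ≥ 1.
Then L(r+1) = -3L(r) + 4 = -3·(5·(-3)^r + 1) + 4 = -15·(-3)^r − 3 + 4 = 5·(-3)^{r+1} + 1.
So the formula holds for r+1, and by induction L(n) = 5·(-3)^n + 1 for all n ≥ 1.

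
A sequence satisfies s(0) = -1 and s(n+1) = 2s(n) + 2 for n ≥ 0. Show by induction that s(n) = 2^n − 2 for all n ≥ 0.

Base case: s(0) = -1, and 2^0 − 2 = 1 − 2 = -1.
Assume s(j) = 2^j − 2 for some j ≥ 0.
Then s(j+1) = 2s(j) + 2 = 2·(2^j − 2) + 2 = 2^{j+1} − 4 + 2 = 2^{j+1} − 2.
This completes the inductive step, so s(n) = 2^n − 2 for all n ≥ 0.

s(n) = 2^n − 2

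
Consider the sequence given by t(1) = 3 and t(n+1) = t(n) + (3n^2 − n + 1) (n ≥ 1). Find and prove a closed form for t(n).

Claim: t(n) = n^3 − 2n^2 + 2n + 2.

Base case: t(1) = 3, and 1^3 − 2·1^2 + 2·1 + 2 = 3.
Assume t(j) = j^3 − 2j^2 + 2j + 2.
Then t(j+1) = t(j) + (3j^2 − j + 1) = (j^3 − 2j^2 + 2j + 2) + (3j^2 − j + 1) = j^3 + j^2 + j + 3,
and (j+1)^3 − 2·(j+1)^2 + 2·(j+1) + 2 = j^3 + j^2 + j + 3.
By induction, t(n) = n^3 − 2n^2 + 2n + 2 for all n ≥ 1.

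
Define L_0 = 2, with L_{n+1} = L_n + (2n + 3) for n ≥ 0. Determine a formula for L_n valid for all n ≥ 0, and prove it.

Claim: L_n = n^2 + 2n + 2.

Base case: L_0 = 2, and 0^2 + 2·0 + 2 = 2.
Assume L_j = j^2 + 2j + 2.
Then L_{j+1} = L_j + (2j + 3) = (j^2 + 2j + 2) + (2j + 3) = j^2 + 4j + 5,
and (j+1)^2 + 2·(j+1) + 2 = j^2 + 4j + 5.
Hence L_n = n^2 + 2n + 2 for every n ≥ 0, by induction.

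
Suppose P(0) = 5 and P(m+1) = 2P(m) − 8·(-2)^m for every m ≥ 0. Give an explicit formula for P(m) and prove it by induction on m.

Claim: P(m) = 3·2^m + 2·(-2)^m.

Base case: P(0) = 5, and 3·2^0 + 2·(-2)^0 = 3 + 2 = 5.
Assume P(r) = 3·2^r + 2·(-2)^r for some r ≥ 0.
Then P(r+1) = 2P(r) − 8·(-2)^r = 2·(3·2^r + 2·(-2)^r) − 8·(-2)^r = 3·2^{r+1} + 4·(-2)^r − 8·(-2)^r = 3·2^{r+1} − 4·(-2)^r = 3·2^{r+1} + 2·(-2)^{r+1}.
Hence P(m) = 3·2^m + 2·(-2)^m for every m ≥ 0, by induction.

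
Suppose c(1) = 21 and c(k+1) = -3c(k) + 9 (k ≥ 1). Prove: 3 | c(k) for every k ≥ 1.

Base case: c(1) = 21 = 3·7, so 3 | c(1).
Assume 3 | c(j), so c(j) = 3t for some integer t.
Then c(j+1) = -3c(j) + 9 = -3·(3t) + 9 = 3(-3t + 3), so 3 | c(j+1).
So the property holds for j+1, and by induction 3 | c(k) for all k ≥ 1.

3 | c(k)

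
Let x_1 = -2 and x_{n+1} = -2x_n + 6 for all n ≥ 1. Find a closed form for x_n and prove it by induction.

Claim: x_n = 2·(-2)^n + 2.

Base case: x_1 = -2, and 2·(-2)^1 + 2 = -4 + 2 = -2.
Assume x_k = 2·(-2)^k + 2 for some k ≥ 1.
Then x_{k+1} = -2x_k + 6 = -2·(2·(-2)^k + 2) + 6 = -4·(-2)^k − 4 + 6 = 2·(-2)^{k+1} + 2.
By induction, x_n = 2·(-2)^n + 2 for all n ≥ 1.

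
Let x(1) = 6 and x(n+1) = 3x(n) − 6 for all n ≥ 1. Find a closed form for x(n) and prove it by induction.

Claim: x(n) = 3^n + 3.

Base case: x(1) = 6, and 3^1 + 3 = 3 + 3 = 6.
Assume x(k) = 3^k + 3 for some k ≥ 1.
Then x(k+1) = 3x(k) − 6 = 3·(3^k + 3) − 6 = 3^{k+1} + 9 − 6 = 3^{k+1} + 3.
By induction, x(n) = 3^n + 3 for all n ≥ 1.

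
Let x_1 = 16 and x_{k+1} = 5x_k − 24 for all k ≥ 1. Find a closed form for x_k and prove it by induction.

Claim: x_k = 2·5^k + 6.

Base case: x_1 = 16, and 2·5^1 + 6 = 10 + 6 = 16.
Assume x_m = 2·5^m + 6 for some m ≥ 1.
Then x_{m+1} = 5x_m − 24 = 5·(2·5^m + 6) − 24 = 10·5^m + 30 − 24 = 2·5^{m+1} + 6.
So the formula holds for m+1, and by induction x_k = 2·5^k + 6 for all k ≥ 1.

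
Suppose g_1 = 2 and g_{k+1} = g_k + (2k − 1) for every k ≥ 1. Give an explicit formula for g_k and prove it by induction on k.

Claim: g_k = k^2 − 2k + 3.

Base case: g_1 = 2, and 1^2 − 2·1 + 3 = 2.
Assume g_m = m^2 − 2m + 3.
Then g_{m+1} = g_m + (2m − 1) = (m^2 − 2m + 3) + (2m − 1) = m^2 + 2,
and (m+1)^2 − 2·(m+1) + 3 = m^2 + 2.
Hence g_k = k^2 − 2k + 3 for every k ≥ 1, by induction.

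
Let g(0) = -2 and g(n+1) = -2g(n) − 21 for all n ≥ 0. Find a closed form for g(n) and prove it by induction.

Claim: g(n) = 5·(-2)^n − 7.

Base case: g(0) = -2, and 5·(-2)^0 − 7 = 5 − 7 = -2.
Assume g(m) = 5·(-2)^m − 7 for some m ≥ 0.
Then g(m+1) = -2g(m) − 21 = -2·(5·(-2)^m − 7) − 21 = -10·(-2)^m + 14 − 21 = 5·(-2)^{m+1} − 7.
So the formula holds for m+1, and by induction g(n) = 5·(-2)^n − 7 for all n ≥ 0.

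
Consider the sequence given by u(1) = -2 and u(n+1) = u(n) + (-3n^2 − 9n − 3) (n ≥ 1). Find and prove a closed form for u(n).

Claim: u(n) = -n^3 − 3n^2 + n + 1.

Base case: u(1) = -2, and -1^3 − 3·1^2 + 1 + 1 = -2.
Assume u(r) = -r^3 − 3r^2 + r + 1.
Then u(r+1) = u(r) + (-3r^2 − 9r − 3) = (-r^3 − 3r^2 + r + 1) + (-3r^2 − 9r − 3) = -r^3 − 6r^2 − 8r − 2,
and -(r+1)^3 − 3·(r+1)^2 + (r+1) + 1 = -r^3 − 6r^2 − 8r − 2.
Hence u(n) = -n^3 − 3n^2 + n + 1 for every n ≥ 1, by induction.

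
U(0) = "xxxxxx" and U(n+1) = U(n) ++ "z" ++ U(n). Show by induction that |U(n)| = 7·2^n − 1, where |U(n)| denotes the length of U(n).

Base case: |U(0)| = 6, and 7·2^0 − 1 = 6.
Assume |U(m)| = 7·2^m − 1.
Then |U(m+1)| = |U(m)| + 1 + |U(m)| = 2|U(m)| + 1 = 2(7·2^m − 1) + 1 = 7·2^{m+1} − 2 + 1 = 7·2^{m+1} − 1.
This completes the inductive step, so |U(n)| = 7·2^n − 1 for all n ≥ 0.

|U(n)| = 7·2^n − 1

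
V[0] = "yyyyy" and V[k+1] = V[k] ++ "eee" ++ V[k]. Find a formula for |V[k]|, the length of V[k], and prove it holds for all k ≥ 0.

Claim: |V[k]| = 2^{k+3} − 3.

Base case: |V[0]| = 5, and 2^{0+3} − 3 = 5.
Assume |V[j]| = 2^{j+3} − 3.
Then |V[j+1]| = |V[j]| + 3 + |V[j]| = 2|V[j]| + 3 = 2(2^{j+3} − 3) + 3 = 2^{j+1+3} − 6 + 3 = 2^{j+1+3} − 3.
So the formula holds for j+1, and by induction |V[k]| = 2^{k+3} − 3 for all k ≥ 0.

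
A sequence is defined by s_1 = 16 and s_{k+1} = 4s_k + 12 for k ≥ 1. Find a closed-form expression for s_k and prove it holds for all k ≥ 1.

Claim: s_k = 5·4^k − 4.

Base case: s_1 = 16, and 5·4^1 − 4 = 20 − 4 = 16.
Assume s_r = 5·4^r − 4 for some r ≥ 1.
Then s_{r+1} = 4s_r + 12 = 4·(5·4^r − 4) + 12 = 20·4^r − 16 + 12 = 5·4^{r+1} − 4.
By induction, s_k = 5·4^k − 4 for all k ≥ 1.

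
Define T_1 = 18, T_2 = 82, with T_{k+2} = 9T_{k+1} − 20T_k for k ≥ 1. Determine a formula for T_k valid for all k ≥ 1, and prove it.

Claim: T_k = 2·5^k + 2·4^k.

Base cases: T_1 = 18 and 2·5^1 + 2·4^1 = 18; T_2 = 82 and 2·5^2 + 2·4^2 = 82.
Assume T_j = 2·5^j + 2·4^j for all 1 ≤ j ≤ r, where r ≥ 2.
Then T_{r+1} = 9T_r − 20T_{r−1} = 9·(2·5^r + 2·4^r) − 20·(2·5^{r−1} + 2·4^{r−1}) = 2·(9·5 − 20)5^{r−1} + 2·(9·4 − 20)4^{r−1} = 50·5^{r−1} + 32·4^{r−1} = 2·5^{r+1} + 2·4^{r+1}.
Hence T_k = 2·5^k + 2·4^k for every k ≥ 1, by strong induction.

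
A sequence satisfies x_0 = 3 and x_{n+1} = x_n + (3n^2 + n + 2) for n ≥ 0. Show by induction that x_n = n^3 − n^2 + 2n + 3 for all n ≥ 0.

Base case: x_0 = 3, and 0^3 − 0^2 + 2·0 + 3 = 3.
Assume x_j = j^3 − j^2 + 2j + 3.
Then x_{j+1} = x_j + (3j^2 + j + 2) = (j^3 − j^2 + 2j + 3) + (3j^2 + j + 2) = j^3 + 2j^2 + 3j + 5,
and (j+1)^3 − (j+1)^2 + 2·(j+1) + 3 = j^3 + 2j^2 + 3j + 5.
By induction, x_n = n^3 − n^2 + 2n + 3 for all n ≥ 0.

x_n = n^3 − n^2 + 2n + 3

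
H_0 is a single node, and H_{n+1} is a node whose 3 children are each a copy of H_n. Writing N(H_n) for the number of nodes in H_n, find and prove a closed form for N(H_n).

Claim: N(H_n) = (3^{n+1} − 1)/2.

Base case: N(H_0) = 1, and (3^{0+1} − 1)/2 = 1.
Assume N(H_k) = (3^{k+1} − 1)/2.
Then N(H_{k+1}) = 1 + 3N(H_k) = 1 + 3·(3^{k+1} − 1)/2 = 1 + (3^{k+2} − 3)/2 = (2 + 3^{k+2} − 3)/2 = (3^{k+2} − 1)/2.
This completes the inductive step, so N(H_n) = (3^{n+1} − 1)/2 for all n ≥ 0.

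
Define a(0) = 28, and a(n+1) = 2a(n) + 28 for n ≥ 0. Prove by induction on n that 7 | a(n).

Base case: a(0) = 28 = 7·4, so 7 | a(0).
Assume 7 | a(k), so a(k) = 7t for some integer t.
Then a(k+1) = 2a(k) + 28 = 2·(7t) + 28 = 7(2t + 4), so 7 | a(k+1).
So the property holds for k+1, and by induction 7 | a(n) for all n ≥ 0.

7 | a(n)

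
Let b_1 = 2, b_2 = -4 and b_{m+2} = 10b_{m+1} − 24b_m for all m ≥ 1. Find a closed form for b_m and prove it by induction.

Claim: b_m = -6^m + 2·4^m.

Base cases: b_1 = 2 and -6^1 + 2·4^1 = 2; b_2 = -4 and -6^2 + 2·4^2 = -4.
Assume b_j = -6^j + 2·4^j for all 1 ≤ j ≤ k, where k ≥ 2.
Then b_{k+1} = 10b_k − 24b_{k−1} = 10·(-6^k + 2·4^k) − 24·(-6^{k−1} + 2·4^{k−1}) = -(10·6 − 24)6^{k−1} + 2·(10·4 − 24)4^{k−1} = -36·6^{k−1} + 32·4^{k−1} = -6^{k+1} + 2·4^{k+1}.
This completes the inductive step, so b_m = -6^m + 2·4^m for all m ≥ 1.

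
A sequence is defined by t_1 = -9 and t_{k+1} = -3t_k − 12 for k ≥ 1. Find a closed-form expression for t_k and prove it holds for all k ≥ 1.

Claim: t_k = 2·(-3)^k − 3.

Base case: t_1 = -9, and 2·(-3)^1 − 3 = -6 − 3 = -9.
Assume t_m = 2·(-3)^m − 3 for some m ≥ 1.
Then t_{m+1} = -3t_m − 12 = -3·(2·(-3)^m − 3) − 12 = -6·(-3)^m + 9 − 12 = 2·(-3)^{m+1} − 3.
This completes the inductive step, so t_k = 2·(-3)^k − 3 for all k ≥ 1.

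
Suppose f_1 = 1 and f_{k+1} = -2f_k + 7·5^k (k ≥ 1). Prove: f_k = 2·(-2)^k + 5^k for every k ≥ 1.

Base case: f_1 = 1, and 2·(-2)^1 + 5^1 = -4 + 5 = 1.
Assume f_j = 2·(-2)^j + 5^j for some j ≥ 1.
Then f_{j+1} = -2f_j + 7·5^j = -2·(2·(-2)^j + 5^j) + 7·5^j = 2·(-2)^{j+1} − 2·5^j + 7·5^j = 2·(-2)^{j+1} + 5·5^j = 2·(-2)^{j+1} + 5^{j+1}.
So the formula holds for j+1, and by induction f_k = 2·(-2)^k + 5^k for all k ≥ 1.

f_k = 2·(-2)^k + 5^k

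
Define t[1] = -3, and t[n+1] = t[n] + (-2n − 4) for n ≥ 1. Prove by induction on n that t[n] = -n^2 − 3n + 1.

Base case: t[1] = -3, and -1^2 − 3·1 + 1 = -3.
Assume t[m] = -m^2 − 3m + 1.
Then t[m+1] = t[m] + (-2m − 4) = (-m^2 − 3m + 1) + (-2m − 4) = -m^2 − 5m − 3,
and -(m+1)^2 − 3·(m+1) + 1 = -m^2 − 5m − 3.
This completes the inductive step, so t[n] = -n^2 − 3n + 1 for all n ≥ 1.

t[n] = -n^2 − 3n + 1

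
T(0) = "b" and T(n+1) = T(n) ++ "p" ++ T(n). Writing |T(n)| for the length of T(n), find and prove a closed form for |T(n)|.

Claim: |T(n)| = 2^{n+1} − 1.

Base case: |T(0)| = 1, and 2^{0+1} − 1 = 1.
Assume |T(m)| = 2^{m+1} − 1.
Then |T(m+1)| = |T(m)| + 1 + |T(m)| = 2|T(m)| + 1 = 2(2^{m+1} − 1) + 1 = 2^{m+2} − 2 + 1 = 2^{m+2} − 1.
Hence |T(n)| = 2^{n+1} − 1 for every n ≥ 0, by induction.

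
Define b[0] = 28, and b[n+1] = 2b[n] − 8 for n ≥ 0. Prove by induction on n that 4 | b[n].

Base case: b[0] = 28 = 4·7, so 4 | b[0].
Assume 4 | b[k], so b[k] = 4t for some integer t.
Then b[k+1] = 2b[k] − 8 = 2·(4t) − 8 = 4(2t − 2), so 4 | b[k+1].
Hence 4 | b[n] for every n ≥ 0, by induction.

4 | b[n]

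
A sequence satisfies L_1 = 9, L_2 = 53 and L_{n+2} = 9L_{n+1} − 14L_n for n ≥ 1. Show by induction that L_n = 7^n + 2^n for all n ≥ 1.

Base cases: L_1 = 9 and 7^1 + 2^1 = 9; L_2 = 53 and 7^2 + 2^2 = 53.
Assume L_i = 7^i + 2^i for all 1 ≤ i ≤ j, where j ≥ 2.
Then L_{j+1} = 9L_j − 14L_{j−1} = 9·(7^j + 2^j) − 14·(7^{j−1} + 2^{j−1}) = (9·7 − 14)7^{j−1} + (9·2 − 14)2^{j−1} = 49·7^{j−1} + 4·2^{j−1} = 7^{j+1} + 2^{j+1}.
This completes the inductive step, so L_n = 7^n + 2^n for all n ≥ 1.

L_n = 7^n + 2^n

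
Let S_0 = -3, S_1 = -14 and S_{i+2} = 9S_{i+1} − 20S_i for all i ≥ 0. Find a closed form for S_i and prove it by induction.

Claim: S_i = -4^i − 2·5^i.

Base cases: S_0 = -3 and -4^0 − 2·5^0 = -3; S_1 = -14 and -4^1 − 2·5^1 = -14.
Assume S_t = -4^t − 2·5^t for all 0 ≤ t ≤ j, where j ≥ 1.
Then S_{j+1} = 9S_j − 20S_{j−1} = 9·(-4^j − 2·5^j) − 20·(-4^{j−1} − 2·5^{j−1}) = -(9·4 − 20)4^{j−1} − 2·(9·5 − 20)5^{j−1} = -16·4^{j−1} − 50·5^{j−1} = -4^{j+1} − 2·5^{j+1}.
Hence S_i = -4^i − 2·5^i for every i ≥ 0, by strong induction.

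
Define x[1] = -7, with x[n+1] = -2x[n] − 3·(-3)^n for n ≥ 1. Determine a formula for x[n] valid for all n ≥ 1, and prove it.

Claim: x[n] = -(-2)^n + 3·(-3)^n.

Base case: x[1] = -7, and -(-2)^1 + 3·(-3)^1 = 2 − 9 = -7.
Assume x[k] = -(-2)^k + 3·(-3)^k for some k ≥ 1.
Then x[k+1] = -2x[k] − 3·(-3)^k = -2·(-(-2)^k + 3·(-3)^k) − 3·(-3)^k = -(-2)^{k+1} − 6·(-3)^k − 3·(-3)^k = -(-2)^{k+1} − 9·(-3)^k = -(-2)^{k+1} + 3·(-3)^{k+1}.
Hence x[n] = -(-2)^n + 3·(-3)^n for every n ≥ 1, by induction.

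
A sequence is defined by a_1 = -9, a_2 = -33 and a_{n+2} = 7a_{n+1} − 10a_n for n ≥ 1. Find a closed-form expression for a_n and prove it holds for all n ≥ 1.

Claim: a_n = -5^n − 2·2^n.

Base cases: a_1 = -9 and -5^1 − 2·2^1 = -9; a_2 = -33 and -5^2 − 2·2^2 = -33.
Assume a_j = -5^j − 2·2^j for all 1 ≤ j ≤ r, where r ≥ 2.
Then a_{r+1} = 7a_r − 10a_{r−1} = 7·(-5^r − 2·2^r) − 10·(-5^{r−1} − 2·2^{r−1}) = -(7·5 − 10)5^{r−1} − 2·(7·2 − 10)2^{r−1} = -25·5^{r−1} − 8·2^{r−1} = -5^{r+1} − 2·2^{r+1}.
So the formula holds for r+1, and by strong induction a_n = -5^n − 2·2^n for all n ≥ 1.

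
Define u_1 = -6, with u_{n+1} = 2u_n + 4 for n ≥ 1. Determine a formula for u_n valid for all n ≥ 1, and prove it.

Claim: u_n = -2^n − 4.

Base case: u_1 = -6, and -2^1 − 4 = -2 − 4 = -6.
Assume u_k = -2^k − 4 for some k ≥ 1.
Then u_{k+1} = 2u_k + 4 = 2·(-2^k − 4) + 4 = -2^{k+1} − 8 + 4 = -2^{k+1} − 4.
Hence u_n = -2^n − 4 for every n ≥ 1, by induction.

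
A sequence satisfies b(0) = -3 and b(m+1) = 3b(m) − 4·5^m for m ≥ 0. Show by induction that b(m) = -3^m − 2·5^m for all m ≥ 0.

Base case: b(0) = -3, and -3^0 − 2·5^0 = -1 − 2 = -3.
Assume b(j) = -3^j − 2·5^j for some j ≥ 0.
Then b(j+1) = 3b(j) − 4·5^j = 3·(-3^j − 2·5^j) − 4·5^j = -3^{j+1} − 6·5^j − 4·5^j = -3^{j+1} − 10·5^j = -3^{j+1} − 2·5^{j+1}.
By induction, b(m) = -3^m − 2·5^m for all m ≥ 0.

b(m) = -3^m − 2·5^m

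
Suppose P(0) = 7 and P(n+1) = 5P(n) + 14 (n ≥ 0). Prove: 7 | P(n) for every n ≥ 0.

Base case: P(0) = 7 = 7·1, so 7 | P(0).
Assume 7 | P(j), so P(j) = 7t for some integer t.
Then P(j+1) = 5P(j) + 14 = 5·(7t) + 14 = 7(5t + 2), so 7 | P(j+1).
Hence 7 | P(n) for every n ≥ 0, by induction.

7 | P(n)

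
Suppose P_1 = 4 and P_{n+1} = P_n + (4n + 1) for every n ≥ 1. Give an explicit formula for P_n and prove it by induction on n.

Claim: P_n = 2n^2 − n + 3.

Base case: P_1 = 4, and 2·1^2 − 1 + 3 = 4.
Assume P_m = 2m^2 − m + 3.
Then P_{m+1} = P_m + (4m + 1) = (2m^2 − m + 3) + (4m + 1) = 2m^2 + 3m + 4,
and 2·(m+1)^2 − (m+1) + 3 = 2m^2 + 3m + 4.
Hence P_n = 2n^2 − n + 3 for every n ≥ 1, by induction.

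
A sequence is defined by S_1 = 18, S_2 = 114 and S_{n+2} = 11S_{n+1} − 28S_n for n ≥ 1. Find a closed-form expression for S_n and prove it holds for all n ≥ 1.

Claim: S_n = 2·7^n + 4^n.

Base cases: S_1 = 18 and 2·7^1 + 4^1 = 18; S_2 = 114 and 2·7^2 + 4^2 = 114.
Assume S_j = 2·7^j + 4^j for all 1 ≤ j ≤ m, where m ≥ 2.
Then S_{m+1} = 11S_m − 28S_{m−1} = 11·(2·7^m + 4^m) − 28·(2·7^{m−1} + 4^{m−1}) = 2·(11·7 − 28)7^{m−1} + (11·4 − 28)4^{m−1} = 98·7^{m−1} + 16·4^{m−1} = 2·7^{m+1} + 4^{m+1}.
Hence S_n = 2·7^n + 4^n for every n ≥ 1, by strong induction.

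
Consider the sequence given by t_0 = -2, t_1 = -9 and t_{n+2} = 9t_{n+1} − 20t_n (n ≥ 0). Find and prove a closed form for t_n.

Claim: t_n = -4^n − 5^n.

Base cases: t_0 = -2 and -4^0 − 5^0 = -2; t_1 = -9 and -4^1 − 5^1 = -9.
Assume t_j = -4^j − 5^j for all 0 ≤ j ≤ k, where k ≥ 1.
Then t_{k+1} = 9t_k − 20t_{k−1} = 9·(-4^k − 5^k) − 20·(-4^{k−1} − 5^{k−1}) = -(9·4 − 20)4^{k−1} − (9·5 − 20)5^{k−1} = -16·4^{k−1} − 25·5^{k−1} = -4^{k+1} − 5^{k+1}.
So the formula holds for k+1, and by strong induction t_n = -4^n − 5^n for all n ≥ 0.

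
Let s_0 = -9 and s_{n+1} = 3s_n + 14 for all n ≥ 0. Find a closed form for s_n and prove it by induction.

Claim: s_n = -2·3^n − 7.

Base case: s_0 = -9, and -2·3^0 − 7 = -2 − 7 = -9.
Assume s_k = -2·3^k − 7 for some k ≥ 0.
Then s_{k+1} = 3s_k + 14 = 3·(-2·3^k − 7) + 14 = -6·3^k − 21 + 14 = -2·3^{k+1} − 7.
By induction, s_n = -2·3^n − 7 for all n ≥ 0.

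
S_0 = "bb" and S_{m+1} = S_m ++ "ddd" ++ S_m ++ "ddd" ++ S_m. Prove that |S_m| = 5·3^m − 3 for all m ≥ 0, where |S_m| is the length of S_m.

Base case: |S_0| = 2, and 5·3^0 − 3 = 2.
Assume |S_k| = 5·3^k − 3.
Then |S_{k+1}| = 3|S_k| + 6 = 3(5·3^k − 3) + 6 = 5·3^{k+1} − 9 + 6 = 5·3^{k+1} − 3.
By induction, |S_m| = 5·3^m − 3 for all m ≥ 0.

|S_m| = 5·3^m − 3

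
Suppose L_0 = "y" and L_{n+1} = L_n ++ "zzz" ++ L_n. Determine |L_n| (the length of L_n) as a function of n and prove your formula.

Claim: |L_n| = 2^{n+2} − 3.

Base case: |L_0| = 1, and 2^{0+2} − 3 = 1.
Assume |L_k| = 2^{k+2} − 3.
Then |L_{k+1}| = |L_k| + 3 + |L_k| = 2|L_k| + 3 = 2(2^{k+2} − 3) + 3 = 2^{k+3} − 6 + 3 = 2^{k+3} − 3.
Hence |L_n| = 2^{n+2} − 3 for every n ≥ 0, by induction.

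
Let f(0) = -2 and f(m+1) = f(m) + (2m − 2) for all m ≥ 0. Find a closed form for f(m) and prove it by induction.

Claim: f(m) = m^2 − 3m − 2.

Base case: f(0) = -2, and 0^2 − 3·0 − 2 = -2.
Assume f(j) = j^2 − 3j − 2.
Then f(j+1) = f(j) + (2j − 2) = (j^2 − 3j − 2) + (2j − 2) = j^2 − j − 4,
and (j+1)^2 − 3·(j+1) − 2 = j^2 − j − 4.
By induction, f(m) = m^2 − 3m − 2 for all m ≥ 0.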